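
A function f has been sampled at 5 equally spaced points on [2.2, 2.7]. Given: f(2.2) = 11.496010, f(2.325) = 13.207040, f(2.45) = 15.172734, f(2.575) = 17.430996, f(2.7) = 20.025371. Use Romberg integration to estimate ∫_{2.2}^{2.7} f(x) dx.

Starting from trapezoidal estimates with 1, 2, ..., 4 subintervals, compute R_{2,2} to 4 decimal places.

R_{0,0} (trapezoid, 1 panel, h=0.5000): 7.880345
R_{1,0} (trapezoid, 2 panels, h=0.2500): 7.733356
R_{2,0} (trapezoid, 4 panels, h=0.1250): 7.696433
R_{1,1} = 7.733356 + (7.733356 − 7.880345)/3 = 7.684360
R_{2,1} = 7.696433 + (7.696433 − 7.733356)/3 = 7.684125
R_{2,2} = 7.684125 + (7.684125 − 7.684360)/15 = 7.684109

7.6841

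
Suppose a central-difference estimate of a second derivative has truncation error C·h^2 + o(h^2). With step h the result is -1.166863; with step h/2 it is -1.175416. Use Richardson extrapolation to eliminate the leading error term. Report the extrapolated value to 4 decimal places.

The leading error scales as h^2; refining by a factor of 2 reduces it by 2^2 = 4.
Extrapolated value = (4·A(h/2) − A(h)) / (4 − 1)
= (4·(-1.175416) − (-1.166863)) / 3
= -3.534801 / 3 = -1.178267

-1.1783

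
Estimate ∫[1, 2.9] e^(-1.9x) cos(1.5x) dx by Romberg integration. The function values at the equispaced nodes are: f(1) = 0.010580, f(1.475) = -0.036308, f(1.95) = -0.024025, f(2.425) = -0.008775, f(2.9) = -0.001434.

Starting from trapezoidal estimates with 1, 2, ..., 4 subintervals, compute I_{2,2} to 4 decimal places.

I_{0,0} (trapezoid, 1 panel, h=1.9000): 0.008689
I_{1,0} (trapezoid, 2 panels, h=0.9500): -0.018479
I_{2,0} (trapezoid, 4 panels, h=0.4750): -0.030654
I_{1,1} = -0.018479 + (-0.018479 − 0.008689)/3 = -0.027535
I_{2,1} = -0.030654 + (-0.030654 − (-0.018479))/3 = -0.034712
I_{2,2} = -0.034712 + (-0.034712 − (-0.027535))/15 = -0.035190

-0.0352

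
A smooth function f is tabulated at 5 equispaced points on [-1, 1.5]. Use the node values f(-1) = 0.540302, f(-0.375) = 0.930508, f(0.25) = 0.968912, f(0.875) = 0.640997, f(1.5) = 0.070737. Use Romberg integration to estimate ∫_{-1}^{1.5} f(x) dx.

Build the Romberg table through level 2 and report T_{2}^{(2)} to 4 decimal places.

1.8387

T_{0}^{(0)} (trapezoid, 1 panel, h=2.5000): 0.763799
T_{1}^{(0)} (trapezoid, 2 panels, h=1.2500): 1.593039
T_{2}^{(0)} (trapezoid, 4 panels, h=0.6250): 1.778710
T_{1}^{(1)} = 1.593039 + (1.593039 − 0.763799)/3 = 1.869452
T_{2}^{(1)} = 1.778710 + (1.778710 − 1.593039)/3 = 1.840600
T_{2}^{(2)} = 1.840600 + (1.840600 − 1.869452)/15 = 1.838677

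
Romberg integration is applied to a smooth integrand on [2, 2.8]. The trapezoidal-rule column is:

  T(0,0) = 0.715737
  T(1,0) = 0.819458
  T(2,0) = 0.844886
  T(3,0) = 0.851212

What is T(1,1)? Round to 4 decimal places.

T(1,1) = (4·0.819458 − 0.715737) / 3 = 0.854032

0.8540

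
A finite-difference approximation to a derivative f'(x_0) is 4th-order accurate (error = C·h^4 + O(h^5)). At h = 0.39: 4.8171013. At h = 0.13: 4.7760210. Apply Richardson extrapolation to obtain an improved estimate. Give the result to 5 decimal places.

4.77551

The leading error scales as h^4; refining by a factor of 3 reduces it by 3^4 = 81.
Extrapolated value = (81·A(h/3) − A(h)) / (81 − 1)
= (81·4.7760210 − 4.8171013) / 80
= 382.0405997 / 80 = 4.7755075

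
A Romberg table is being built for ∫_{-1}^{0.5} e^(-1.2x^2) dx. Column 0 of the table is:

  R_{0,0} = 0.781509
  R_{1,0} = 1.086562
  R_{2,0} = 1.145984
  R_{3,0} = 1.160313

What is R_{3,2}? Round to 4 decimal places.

1.1650

Richardson extrapolation on the trapezoidal column (denominator 4−1=3):
R_{2,1} = 1.145984 + (1.145984 − 1.086562)/3 = 1.165791
R_{3,1} = (4·1.160313 − 1.145984) / 3 = 1.165089
R_{3,2} = (16·1.165089 − 1.165791) / 15 = 1.165042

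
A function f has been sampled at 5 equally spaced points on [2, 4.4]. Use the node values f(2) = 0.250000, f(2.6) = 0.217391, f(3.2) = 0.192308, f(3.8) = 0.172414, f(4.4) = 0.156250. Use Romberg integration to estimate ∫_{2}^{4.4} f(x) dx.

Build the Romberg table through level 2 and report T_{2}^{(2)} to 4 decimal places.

0.4700

T_{0}^{(0)} (trapezoid, 1 panel, h=2.4000): 0.487500
T_{1}^{(0)} (trapezoid, 2 panels, h=1.2000): 0.474520
T_{2}^{(0)} (trapezoid, 4 panels, h=0.6000): 0.471143
T_{1}^{(1)} = 0.474520 + (0.474520 − 0.487500)/3 = 0.470193
T_{2}^{(1)} = 0.471143 + (0.471143 − 0.474520)/3 = 0.470017
T_{2}^{(2)} = 0.470017 + (0.470017 − 0.470193)/15 = 0.470005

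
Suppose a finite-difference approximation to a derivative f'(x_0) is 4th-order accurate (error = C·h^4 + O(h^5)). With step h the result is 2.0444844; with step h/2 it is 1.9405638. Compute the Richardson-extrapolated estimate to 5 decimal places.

1.93364

The leading error scales as h^4; refining by a factor of 2 reduces it by 2^4 = 16.
Extrapolated value = (16·A(h/2) − A(h)) / (16 − 1)
= (16·1.9405638 − 2.0444844) / 15
= 29.0045364 / 15 = 1.9336358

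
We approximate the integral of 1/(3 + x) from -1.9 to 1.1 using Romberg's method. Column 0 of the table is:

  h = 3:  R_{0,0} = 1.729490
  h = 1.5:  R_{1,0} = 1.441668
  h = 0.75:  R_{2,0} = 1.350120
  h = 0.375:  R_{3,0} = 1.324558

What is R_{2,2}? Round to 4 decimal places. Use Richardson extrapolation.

1.3179

R_{1,1} = 1.441668 + (1.441668 − 1.729490)/3 = 1.345727
R_{2,1} = 1.350120 + (1.350120 − 1.441668)/3 = 1.319604
R_{2,2} = 1.319604 + (1.319604 − 1.345727)/15 = 1.317862
(Column j=1 coincides with Simpson's rule on the same nodes.)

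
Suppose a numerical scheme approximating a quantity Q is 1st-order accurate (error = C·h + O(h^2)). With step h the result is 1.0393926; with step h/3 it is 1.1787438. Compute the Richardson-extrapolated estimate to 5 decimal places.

1.24842

Extrapolated value = (3·A(h/3) − A(h)) / (3 − 1)
= (3·1.1787438 − 1.0393926) / 2
= 2.4968388 / 2 = 1.2484194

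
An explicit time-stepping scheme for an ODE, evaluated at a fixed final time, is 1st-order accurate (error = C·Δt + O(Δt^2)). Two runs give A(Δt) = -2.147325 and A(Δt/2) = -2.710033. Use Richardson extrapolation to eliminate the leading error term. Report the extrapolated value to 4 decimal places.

Extrapolated value = (2·A(Δt/2) − A(Δt)) / (2 − 1)
= (2·(-2.710033) − (-2.147325)) / 1
= -3.272741 / 1 = -3.272741

-3.2727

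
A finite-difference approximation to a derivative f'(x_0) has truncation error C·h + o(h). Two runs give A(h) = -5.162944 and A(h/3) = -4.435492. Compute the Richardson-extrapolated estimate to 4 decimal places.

-4.0718

The leading error scales as h; refining by a factor of 3 reduces it by 3^1 = 3.
Extrapolated value = (3·A(h/3) − A(h)) / (3 − 1)
= (3·(-4.435492) − (-5.162944)) / 2
= -8.143532 / 2 = -4.071766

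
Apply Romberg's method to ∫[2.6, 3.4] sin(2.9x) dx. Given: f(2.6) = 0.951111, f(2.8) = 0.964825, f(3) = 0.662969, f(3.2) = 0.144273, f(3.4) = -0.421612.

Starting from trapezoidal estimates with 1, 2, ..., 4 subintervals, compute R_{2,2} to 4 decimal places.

0.4191

R_{0,0} (trapezoid, 1 panel, h=0.8000): 0.211800
R_{1,0} (trapezoid, 2 panels, h=0.4000): 0.371087
R_{2,0} (trapezoid, 4 panels, h=0.2000): 0.407363
R_{1,1} = 0.371087 + (0.371087 − 0.211800)/3 = 0.424183
R_{2,1} = 0.407363 + (0.407363 − 0.371087)/3 = 0.419455
R_{2,2} = 0.419455 + (0.419455 − 0.424183)/15 = 0.419140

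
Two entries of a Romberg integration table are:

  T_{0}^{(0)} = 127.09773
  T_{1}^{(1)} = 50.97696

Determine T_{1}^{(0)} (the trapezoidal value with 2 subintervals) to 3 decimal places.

From T_{1}^{(1)} = (4·T_{1}^{(0)} − T_{0}^{(0)})/3, solve for T_{1}^{(0)}:
4·T_{1}^{(0)} = 3·50.97696 + 127.09773 = 280.02861
T_{1}^{(0)} = 70.00715

70.007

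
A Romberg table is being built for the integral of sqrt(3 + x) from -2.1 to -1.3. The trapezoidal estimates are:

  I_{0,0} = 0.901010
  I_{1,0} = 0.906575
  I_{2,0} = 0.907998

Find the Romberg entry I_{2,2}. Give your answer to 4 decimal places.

0.9085

Richardson extrapolation on the trapezoidal column (denominator 4−1=3):
I_{1,1} = (4·0.906575 − 0.901010) / 3 = 0.908430
I_{2,1} = 0.907998 + (0.907998 − 0.906575)/3 = 0.908472
I_{2,2} = 0.908472 + (0.908472 − 0.908430)/15 = 0.908475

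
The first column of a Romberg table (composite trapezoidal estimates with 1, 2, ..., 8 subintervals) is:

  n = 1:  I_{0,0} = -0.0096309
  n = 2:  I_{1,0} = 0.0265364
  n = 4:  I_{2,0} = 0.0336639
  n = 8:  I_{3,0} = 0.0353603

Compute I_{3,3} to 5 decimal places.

0.03592

I_{1,1} = 0.0265364 + (0.0265364 − (-0.0096309))/3 = 0.0385922
I_{2,1} = (4·0.0336639 − 0.0265364) / 3 = 0.0360397
I_{3,1} = 0.0353603 + (0.0353603 − 0.0336639)/3 = 0.0359258
I_{2,2} = (16·0.0360397 − 0.0385922) / 15 = 0.0358695
I_{3,2} = 0.0359258 + (0.0359258 − 0.0360397)/15 = 0.0359182
I_{3,3} = 0.0359182 + (0.0359182 − 0.0358695)/63 = 0.0359190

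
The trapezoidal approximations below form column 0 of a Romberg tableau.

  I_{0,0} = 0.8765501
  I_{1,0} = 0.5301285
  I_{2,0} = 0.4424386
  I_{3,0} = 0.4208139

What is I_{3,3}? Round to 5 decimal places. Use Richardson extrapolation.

0.41364

Richardson extrapolation on the trapezoidal column (denominator 4−1=3):
I_{1,1} = 0.5301285 + (0.5301285 − 0.8765501)/3 = 0.4146546
I_{2,1} = 0.4424386 + (0.4424386 − 0.5301285)/3 = 0.4132086
I_{3,1} = (4·0.4208139 − 0.4424386) / 3 = 0.4136057
I_{2,2} = 0.4132086 + (0.4132086 − 0.4146546)/15 = 0.4131122
I_{3,2} = 0.4136057 + (0.4136057 − 0.4132086)/15 = 0.4136322
I_{3,3} = 0.4136322 + (0.4136322 − 0.4131122)/63 = 0.4136405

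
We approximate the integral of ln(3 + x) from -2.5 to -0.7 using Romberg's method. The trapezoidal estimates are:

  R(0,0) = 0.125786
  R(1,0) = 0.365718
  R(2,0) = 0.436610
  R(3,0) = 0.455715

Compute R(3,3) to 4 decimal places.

0.4622

R(1,1) = 0.365718 + (0.365718 − 0.125786)/3 = 0.445695
R(2,1) = (4·0.436610 − 0.365718) / 3 = 0.460241
R(3,1) = 0.455715 + (0.455715 − 0.436610)/3 = 0.462083
R(2,2) = 0.460241 + (0.460241 − 0.445695)/15 = 0.461211
R(3,2) = (16·0.462083 − 0.460241) / 15 = 0.462206
R(3,3) = (64·0.462206 − 0.461211) / 63 = 0.462222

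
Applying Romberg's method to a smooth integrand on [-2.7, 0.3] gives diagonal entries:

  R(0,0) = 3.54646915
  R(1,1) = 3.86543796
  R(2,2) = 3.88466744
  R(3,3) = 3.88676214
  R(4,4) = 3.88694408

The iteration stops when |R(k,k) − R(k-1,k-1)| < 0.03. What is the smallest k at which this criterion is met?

k = 2

|R(1,1) − R(0,0)| = 0.31896881 ≥ 0.03
|R(2,2) − R(1,1)| = 0.01922948 < 0.03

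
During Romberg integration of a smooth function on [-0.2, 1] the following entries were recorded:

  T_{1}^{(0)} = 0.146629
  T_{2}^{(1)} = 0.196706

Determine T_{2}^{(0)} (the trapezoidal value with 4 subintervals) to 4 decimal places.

0.1842

From T_{2}^{(1)} = (4·T_{2}^{(0)} − T_{1}^{(0)})/3, solve for T_{2}^{(0)}:
4·T_{2}^{(0)} = 3·0.196706 + 0.146629 = 0.736747
T_{2}^{(0)} = 0.184187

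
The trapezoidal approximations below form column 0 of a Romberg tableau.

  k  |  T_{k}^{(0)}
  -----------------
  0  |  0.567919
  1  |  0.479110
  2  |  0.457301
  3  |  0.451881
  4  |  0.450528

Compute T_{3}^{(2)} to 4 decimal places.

0.4501

Richardson extrapolation on the trapezoidal column (denominator 4−1=3):
T_{2}^{(1)} = (4·0.457301 − 0.479110) / 3 = 0.450031
T_{3}^{(1)} = (4·0.451881 − 0.457301) / 3 = 0.450074
T_{3}^{(2)} = 0.450074 + (0.450074 − 0.450031)/15 = 0.450077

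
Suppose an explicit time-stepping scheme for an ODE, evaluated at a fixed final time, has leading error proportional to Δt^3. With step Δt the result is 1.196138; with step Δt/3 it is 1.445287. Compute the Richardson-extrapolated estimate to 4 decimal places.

1.4549

The leading error scales as Δt^3; refining by a factor of 3 reduces it by 3^3 = 27.
Extrapolated value = (27·A(Δt/3) − A(Δt)) / (27 − 1)
= (27·1.445287 − 1.196138) / 26
= 37.826611 / 26 = 1.454870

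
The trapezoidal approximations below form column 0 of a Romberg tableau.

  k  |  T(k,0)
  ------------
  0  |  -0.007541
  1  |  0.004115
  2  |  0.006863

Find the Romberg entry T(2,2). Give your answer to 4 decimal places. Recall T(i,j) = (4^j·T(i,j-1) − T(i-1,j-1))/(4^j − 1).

T(1,1) = (4·0.004115 − (-0.007541)) / 3 = 0.008000
T(2,1) = 0.006863 + (0.006863 − 0.004115)/3 = 0.007779
T(2,2) = (16·0.007779 − 0.008000) / 15 = 0.007764

0.0078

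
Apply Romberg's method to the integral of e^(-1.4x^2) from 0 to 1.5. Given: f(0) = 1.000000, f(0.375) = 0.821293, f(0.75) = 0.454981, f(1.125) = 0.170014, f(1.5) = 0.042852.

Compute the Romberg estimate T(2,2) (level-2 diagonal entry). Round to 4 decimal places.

T(0,0) (trapezoid, 1 panel, h=1.5000): 0.782139
T(1,0) (trapezoid, 2 panels, h=0.7500): 0.732305
T(2,0) (trapezoid, 4 panels, h=0.3750): 0.737893
T(1,1) = 0.732305 + (0.732305 − 0.782139)/3 = 0.715694
T(2,1) = 0.737893 + (0.737893 − 0.732305)/3 = 0.739756
T(2,2) = 0.739756 + (0.739756 − 0.715694)/15 = 0.741360

0.7414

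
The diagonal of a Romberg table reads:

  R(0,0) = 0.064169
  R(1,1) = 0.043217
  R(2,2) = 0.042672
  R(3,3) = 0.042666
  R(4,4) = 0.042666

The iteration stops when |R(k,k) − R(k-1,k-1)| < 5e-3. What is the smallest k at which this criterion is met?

|R(1,1) − R(0,0)| = 0.020952 ≥ 5e-3
|R(2,2) − R(1,1)| = 0.000545 < 5e-3

k = 2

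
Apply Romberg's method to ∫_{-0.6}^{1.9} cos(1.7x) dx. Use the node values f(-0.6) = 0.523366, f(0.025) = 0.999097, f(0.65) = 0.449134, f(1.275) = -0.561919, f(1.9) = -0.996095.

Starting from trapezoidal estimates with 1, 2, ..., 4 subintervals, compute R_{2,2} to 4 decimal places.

R_{0,0} (trapezoid, 1 panel, h=2.5000): -0.590911
R_{1,0} (trapezoid, 2 panels, h=1.2500): 0.265962
R_{2,0} (trapezoid, 4 panels, h=0.6250): 0.406217
R_{1,1} = 0.265962 + (0.265962 − (-0.590911))/3 = 0.551586
R_{2,1} = 0.406217 + (0.406217 − 0.265962)/3 = 0.452969
R_{2,2} = 0.452969 + (0.452969 − 0.551586)/15 = 0.446395

0.4464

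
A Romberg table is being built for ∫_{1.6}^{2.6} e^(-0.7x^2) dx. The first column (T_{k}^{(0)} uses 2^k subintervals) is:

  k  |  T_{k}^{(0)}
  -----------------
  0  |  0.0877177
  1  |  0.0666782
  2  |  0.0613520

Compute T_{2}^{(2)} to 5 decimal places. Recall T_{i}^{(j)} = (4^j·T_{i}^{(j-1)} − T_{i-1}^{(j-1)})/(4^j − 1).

Richardson extrapolation on the trapezoidal column (denominator 4−1=3):
T_{1}^{(1)} = 0.0666782 + (0.0666782 − 0.0877177)/3 = 0.0596650
T_{2}^{(1)} = 0.0613520 + (0.0613520 − 0.0666782)/3 = 0.0595766
T_{2}^{(2)} = 0.0595766 + (0.0595766 − 0.0596650)/15 = 0.0595707
(Column j=1 coincides with Simpson's rule on the same nodes.)

0.05957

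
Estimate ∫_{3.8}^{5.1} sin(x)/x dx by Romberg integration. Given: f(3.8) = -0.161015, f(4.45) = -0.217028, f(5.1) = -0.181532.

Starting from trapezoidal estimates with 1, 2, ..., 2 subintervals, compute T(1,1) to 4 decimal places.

-0.2623

T(0,0) (trapezoid, 1 panel, h=1.3000): -0.222656
T(1,0) (trapezoid, 2 panels, h=0.6500): -0.252396
T(1,1) = -0.252396 + (-0.252396 − (-0.222656))/3 = -0.262309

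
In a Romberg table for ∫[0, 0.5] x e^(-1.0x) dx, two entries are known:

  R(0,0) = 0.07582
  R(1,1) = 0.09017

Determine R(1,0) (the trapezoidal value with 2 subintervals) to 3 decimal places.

From R(1,1) = (4·R(1,0) − R(0,0))/3, solve for R(1,0):
4·R(1,0) = 3·0.09017 + 0.07582 = 0.34633
R(1,0) = 0.08658

0.087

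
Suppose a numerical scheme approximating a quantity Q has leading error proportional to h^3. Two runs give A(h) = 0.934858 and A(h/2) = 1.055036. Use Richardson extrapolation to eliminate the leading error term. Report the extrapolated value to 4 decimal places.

Extrapolated value = (8·A(h/2) − A(h)) / (8 − 1)
= (8·1.055036 − 0.934858) / 7
= 7.505430 / 7 = 1.072204

1.0722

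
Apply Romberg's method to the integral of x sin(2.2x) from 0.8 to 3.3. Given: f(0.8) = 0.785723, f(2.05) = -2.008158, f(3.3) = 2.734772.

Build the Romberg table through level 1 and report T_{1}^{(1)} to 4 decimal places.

-1.8801

T_{0}^{(0)} (trapezoid, 1 panel, h=2.5000): 4.400619
T_{1}^{(0)} (trapezoid, 2 panels, h=1.2500): -0.309888
T_{1}^{(1)} = -0.309888 + (-0.309888 − 4.400619)/3 = -1.880057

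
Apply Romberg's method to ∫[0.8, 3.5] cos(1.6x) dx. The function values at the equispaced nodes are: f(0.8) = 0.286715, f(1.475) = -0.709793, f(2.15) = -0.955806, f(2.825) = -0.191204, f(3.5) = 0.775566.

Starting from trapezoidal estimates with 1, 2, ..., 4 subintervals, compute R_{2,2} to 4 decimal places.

R_{0,0} (trapezoid, 1 panel, h=2.7000): 1.434079
R_{1,0} (trapezoid, 2 panels, h=1.3500): -0.573298
R_{2,0} (trapezoid, 4 panels, h=0.6750): -0.894822
R_{1,1} = -0.573298 + (-0.573298 − 1.434079)/3 = -1.242424
R_{2,1} = -0.894822 + (-0.894822 − (-0.573298))/3 = -1.001997
R_{2,2} = -1.001997 + (-1.001997 − (-1.242424))/15 = -0.985969

-0.9860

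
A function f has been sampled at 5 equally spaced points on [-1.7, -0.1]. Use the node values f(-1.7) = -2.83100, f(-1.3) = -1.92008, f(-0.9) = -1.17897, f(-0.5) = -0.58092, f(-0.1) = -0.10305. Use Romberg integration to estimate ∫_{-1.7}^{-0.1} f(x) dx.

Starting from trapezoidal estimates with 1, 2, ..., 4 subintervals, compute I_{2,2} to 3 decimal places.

I_{0,0} (trapezoid, 1 panel, h=1.6000): -2.34724
I_{1,0} (trapezoid, 2 panels, h=0.8000): -2.11680
I_{2,0} (trapezoid, 4 panels, h=0.4000): -2.05880
I_{1,1} = -2.11680 + (-2.11680 − (-2.34724))/3 = -2.03999
I_{2,1} = -2.05880 + (-2.05880 − (-2.11680))/3 = -2.03947
I_{2,2} = -2.03947 + (-2.03947 − (-2.03999))/15 = -2.03944

-2.039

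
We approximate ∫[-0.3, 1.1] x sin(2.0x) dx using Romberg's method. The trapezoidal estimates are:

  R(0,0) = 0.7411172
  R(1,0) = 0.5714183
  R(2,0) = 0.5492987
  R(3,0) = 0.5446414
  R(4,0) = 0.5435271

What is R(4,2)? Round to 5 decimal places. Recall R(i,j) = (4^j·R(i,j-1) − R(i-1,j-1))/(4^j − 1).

Richardson extrapolation on the trapezoidal column (denominator 4−1=3):
R(3,1) = (4·0.5446414 − 0.5492987) / 3 = 0.5430890
R(4,1) = 0.5435271 + (0.5435271 − 0.5446414)/3 = 0.5431557
R(4,2) = 0.5431557 + (0.5431557 − 0.5430890)/15 = 0.5431601

0.54316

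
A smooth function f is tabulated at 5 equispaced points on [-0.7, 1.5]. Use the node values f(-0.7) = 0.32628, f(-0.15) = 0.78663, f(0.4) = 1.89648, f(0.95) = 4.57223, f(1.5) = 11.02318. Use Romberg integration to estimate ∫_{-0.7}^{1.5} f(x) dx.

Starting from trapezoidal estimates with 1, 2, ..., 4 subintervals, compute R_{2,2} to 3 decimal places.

R_{0,0} (trapezoid, 1 panel, h=2.2000): 12.48441
R_{1,0} (trapezoid, 2 panels, h=1.1000): 8.32833
R_{2,0} (trapezoid, 4 panels, h=0.5500): 7.11154
R_{1,1} = 8.32833 + (8.32833 − 12.48441)/3 = 6.94297
R_{2,1} = 7.11154 + (7.11154 − 8.32833)/3 = 6.70594
R_{2,2} = 6.70594 + (6.70594 − 6.94297)/15 = 6.69014

6.690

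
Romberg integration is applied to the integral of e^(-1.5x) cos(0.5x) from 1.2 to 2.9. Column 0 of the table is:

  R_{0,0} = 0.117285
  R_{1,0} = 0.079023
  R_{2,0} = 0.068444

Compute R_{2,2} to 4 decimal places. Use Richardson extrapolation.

R_{1,1} = (4·0.079023 − 0.117285) / 3 = 0.066269
R_{2,1} = (4·0.068444 − 0.079023) / 3 = 0.064918
R_{2,2} = 0.064918 + (0.064918 − 0.066269)/15 = 0.064828

0.0648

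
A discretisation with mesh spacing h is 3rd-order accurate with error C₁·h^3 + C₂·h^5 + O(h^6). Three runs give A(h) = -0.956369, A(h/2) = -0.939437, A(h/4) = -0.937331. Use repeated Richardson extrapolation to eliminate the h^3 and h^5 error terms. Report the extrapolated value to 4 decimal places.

-0.9370

First eliminate the h^3 term (factor 2^3 = 8):
  B₁ = (8·(-0.939437) − (-0.956369))/7 = -0.937018
  B₂ = (8·(-0.937331) − (-0.939437))/7 = -0.937030
Then eliminate the h^5 term (factor 2^5 = 32):
  (32·(-0.937030) − (-0.937018))/31 = -0.937030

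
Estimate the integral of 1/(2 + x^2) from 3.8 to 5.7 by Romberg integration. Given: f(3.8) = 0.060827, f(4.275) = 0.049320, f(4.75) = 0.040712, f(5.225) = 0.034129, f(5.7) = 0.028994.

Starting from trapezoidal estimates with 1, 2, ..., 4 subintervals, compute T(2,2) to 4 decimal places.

0.0800

T(0,0) (trapezoid, 1 panel, h=1.9000): 0.085330
T(1,0) (trapezoid, 2 panels, h=0.9500): 0.081341
T(2,0) (trapezoid, 4 panels, h=0.4750): 0.080309
T(1,1) = 0.081341 + (0.081341 − 0.085330)/3 = 0.080011
T(2,1) = 0.080309 + (0.080309 − 0.081341)/3 = 0.079965
T(2,2) = 0.079965 + (0.079965 − 0.080011)/15 = 0.079962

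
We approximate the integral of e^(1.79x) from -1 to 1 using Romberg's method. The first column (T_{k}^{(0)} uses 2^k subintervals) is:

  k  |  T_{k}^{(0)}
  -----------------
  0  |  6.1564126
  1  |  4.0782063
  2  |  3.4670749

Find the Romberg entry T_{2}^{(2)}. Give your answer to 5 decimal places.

3.25522

T_{1}^{(1)} = 4.0782063 + (4.0782063 − 6.1564126)/3 = 3.3854709
T_{2}^{(1)} = 3.4670749 + (3.4670749 − 4.0782063)/3 = 3.2633644
T_{2}^{(2)} = 3.2633644 + (3.2633644 − 3.3854709)/15 = 3.2552240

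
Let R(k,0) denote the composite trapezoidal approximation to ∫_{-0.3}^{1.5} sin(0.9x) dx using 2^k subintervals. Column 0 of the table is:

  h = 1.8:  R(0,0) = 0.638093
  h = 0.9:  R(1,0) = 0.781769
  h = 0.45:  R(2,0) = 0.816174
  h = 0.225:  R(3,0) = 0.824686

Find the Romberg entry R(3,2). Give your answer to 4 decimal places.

0.8275

Richardson extrapolation on the trapezoidal column (denominator 4−1=3):
R(2,1) = 0.816174 + (0.816174 − 0.781769)/3 = 0.827642
R(3,1) = (4·0.824686 − 0.816174) / 3 = 0.827523
R(3,2) = 0.827523 + (0.827523 − 0.827642)/15 = 0.827515
(Column j=1 coincides with Simpson's rule on the same nodes.)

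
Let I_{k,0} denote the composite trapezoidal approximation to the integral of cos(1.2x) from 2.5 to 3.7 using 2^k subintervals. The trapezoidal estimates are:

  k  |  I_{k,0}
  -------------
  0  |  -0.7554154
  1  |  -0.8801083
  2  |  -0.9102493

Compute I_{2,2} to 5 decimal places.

I_{1,1} = -0.8801083 + (-0.8801083 − (-0.7554154))/3 = -0.9216726
I_{2,1} = -0.9102493 + (-0.9102493 − (-0.8801083))/3 = -0.9202963
I_{2,2} = -0.9202963 + (-0.9202963 − (-0.9216726))/15 = -0.9202045

-0.92020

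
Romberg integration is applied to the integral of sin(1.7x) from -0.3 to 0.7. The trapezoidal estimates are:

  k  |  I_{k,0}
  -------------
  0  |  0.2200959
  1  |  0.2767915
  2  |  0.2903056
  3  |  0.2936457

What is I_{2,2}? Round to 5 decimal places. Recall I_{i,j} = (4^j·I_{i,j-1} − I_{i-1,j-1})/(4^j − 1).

I_{1,1} = (4·0.2767915 − 0.2200959) / 3 = 0.2956900
I_{2,1} = (4·0.2903056 − 0.2767915) / 3 = 0.2948103
I_{2,2} = (16·0.2948103 − 0.2956900) / 15 = 0.2947517

0.29475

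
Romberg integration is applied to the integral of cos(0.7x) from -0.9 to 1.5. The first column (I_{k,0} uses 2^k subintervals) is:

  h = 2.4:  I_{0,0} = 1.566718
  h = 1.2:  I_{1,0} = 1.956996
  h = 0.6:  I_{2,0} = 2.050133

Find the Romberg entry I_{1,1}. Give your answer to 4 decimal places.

I_{1,1} = (4·1.956996 − 1.566718) / 3 = 2.087089

2.0871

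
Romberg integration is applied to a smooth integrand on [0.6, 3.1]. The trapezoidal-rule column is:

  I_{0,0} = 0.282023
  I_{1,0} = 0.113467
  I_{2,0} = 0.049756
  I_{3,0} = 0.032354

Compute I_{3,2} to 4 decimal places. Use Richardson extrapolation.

0.0264

Richardson extrapolation on the trapezoidal column (denominator 4−1=3):
I_{2,1} = 0.049756 + (0.049756 − 0.113467)/3 = 0.028519
I_{3,1} = 0.032354 + (0.032354 − 0.049756)/3 = 0.026553
I_{3,2} = 0.026553 + (0.026553 − 0.028519)/15 = 0.026422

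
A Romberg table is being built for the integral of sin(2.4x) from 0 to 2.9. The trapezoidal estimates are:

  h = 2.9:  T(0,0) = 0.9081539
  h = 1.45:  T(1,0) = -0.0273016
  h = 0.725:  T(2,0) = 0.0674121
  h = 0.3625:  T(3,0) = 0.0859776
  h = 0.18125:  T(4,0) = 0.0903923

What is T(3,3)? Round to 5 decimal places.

0.09113

Richardson extrapolation on the trapezoidal column (denominator 4−1=3):
T(1,1) = (4·(-0.0273016) − 0.9081539) / 3 = -0.3391201
T(2,1) = 0.0674121 + (0.0674121 − (-0.0273016))/3 = 0.0989833
T(3,1) = 0.0859776 + (0.0859776 − 0.0674121)/3 = 0.0921661
T(2,2) = (16·0.0989833 − (-0.3391201)) / 15 = 0.1281902
T(3,2) = (16·0.0921661 − 0.0989833) / 15 = 0.0917116
T(3,3) = 0.0917116 + (0.0917116 − 0.1281902)/63 = 0.0911326
(Column j=1 coincides with Simpson's rule on the same nodes.)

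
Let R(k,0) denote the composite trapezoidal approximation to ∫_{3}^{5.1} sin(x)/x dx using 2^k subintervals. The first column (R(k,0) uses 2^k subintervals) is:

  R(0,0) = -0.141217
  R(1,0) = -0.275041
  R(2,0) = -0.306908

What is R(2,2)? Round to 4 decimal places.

Richardson extrapolation on the trapezoidal column (denominator 4−1=3):
R(1,1) = (4·(-0.275041) − (-0.141217)) / 3 = -0.319649
R(2,1) = (4·(-0.306908) − (-0.275041)) / 3 = -0.317530
R(2,2) = -0.317530 + (-0.317530 − (-0.319649))/15 = -0.317389
(Column j=1 coincides with Simpson's rule on the same nodes.)

-0.3174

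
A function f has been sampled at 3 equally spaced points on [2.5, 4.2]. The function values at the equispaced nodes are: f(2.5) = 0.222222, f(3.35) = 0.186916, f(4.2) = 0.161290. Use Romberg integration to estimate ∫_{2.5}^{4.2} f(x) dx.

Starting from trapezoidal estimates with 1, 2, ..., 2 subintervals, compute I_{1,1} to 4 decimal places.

I_{0,0} (trapezoid, 1 panel, h=1.7000): 0.325985
I_{1,0} (trapezoid, 2 panels, h=0.8500): 0.321871
I_{1,1} = 0.321871 + (0.321871 − 0.325985)/3 = 0.320500

0.3205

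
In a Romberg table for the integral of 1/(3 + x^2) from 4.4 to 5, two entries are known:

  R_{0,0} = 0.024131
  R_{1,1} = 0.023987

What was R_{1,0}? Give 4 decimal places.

From R_{1,1} = (4·R_{1,0} − R_{0,0})/3, solve for R_{1,0}:
4·R_{1,0} = 3·0.023987 + 0.024131 = 0.096092
R_{1,0} = 0.024023

0.0240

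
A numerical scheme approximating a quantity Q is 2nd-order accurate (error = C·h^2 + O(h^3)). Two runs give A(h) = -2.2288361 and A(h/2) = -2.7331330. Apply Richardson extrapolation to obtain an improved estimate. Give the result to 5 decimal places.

-2.90123

Extrapolated value = (4·A(h/2) − A(h)) / (4 − 1)
= (4·(-2.7331330) − (-2.2288361)) / 3
= -8.7036959 / 3 = -2.9012320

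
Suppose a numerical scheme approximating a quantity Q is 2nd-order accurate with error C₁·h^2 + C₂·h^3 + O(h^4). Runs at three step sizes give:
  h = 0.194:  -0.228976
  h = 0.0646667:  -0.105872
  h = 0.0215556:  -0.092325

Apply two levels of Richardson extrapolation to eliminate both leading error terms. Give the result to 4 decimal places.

First eliminate the h^2 term (factor 3^2 = 9):
  B₁ = (9·(-0.105872) − (-0.228976))/8 = -0.090484
  B₂ = (9·(-0.092325) − (-0.105872))/8 = -0.090632
Then eliminate the h^3 term (factor 3^3 = 27):
  (27·(-0.090632) − (-0.090484))/26 = -0.090638

-0.0906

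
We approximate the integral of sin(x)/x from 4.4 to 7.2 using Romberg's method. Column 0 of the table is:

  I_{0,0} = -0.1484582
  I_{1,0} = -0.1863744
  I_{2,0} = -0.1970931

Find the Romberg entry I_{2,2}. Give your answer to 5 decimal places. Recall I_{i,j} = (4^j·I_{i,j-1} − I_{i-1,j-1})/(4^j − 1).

-0.20078

Richardson extrapolation on the trapezoidal column (denominator 4−1=3):
I_{1,1} = -0.1863744 + (-0.1863744 − (-0.1484582))/3 = -0.1990131
I_{2,1} = (4·(-0.1970931) − (-0.1863744)) / 3 = -0.2006660
I_{2,2} = -0.2006660 + (-0.2006660 − (-0.1990131))/15 = -0.2007762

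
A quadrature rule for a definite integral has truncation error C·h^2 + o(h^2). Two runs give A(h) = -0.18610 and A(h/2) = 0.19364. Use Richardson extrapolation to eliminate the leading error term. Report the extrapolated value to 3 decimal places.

0.320

The leading error scales as h^2; refining by a factor of 2 reduces it by 2^2 = 4.
Extrapolated value = (4·A(h/2) − A(h)) / (4 − 1)
= (4·0.19364 − (-0.18610)) / 3
= 0.96066 / 3 = 0.32022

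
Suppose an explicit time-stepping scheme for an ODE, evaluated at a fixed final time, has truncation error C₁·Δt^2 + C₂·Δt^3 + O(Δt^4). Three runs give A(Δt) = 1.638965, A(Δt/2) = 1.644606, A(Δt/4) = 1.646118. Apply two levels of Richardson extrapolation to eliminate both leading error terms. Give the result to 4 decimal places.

First eliminate the Δt^2 term (factor 2^2 = 4):
  B₁ = (4·1.644606 − 1.638965)/3 = 1.646486
  B₂ = (4·1.646118 − 1.644606)/3 = 1.646622
Then eliminate the Δt^3 term (factor 2^3 = 8):
  (8·1.646622 − 1.646486)/7 = 1.646641

1.6466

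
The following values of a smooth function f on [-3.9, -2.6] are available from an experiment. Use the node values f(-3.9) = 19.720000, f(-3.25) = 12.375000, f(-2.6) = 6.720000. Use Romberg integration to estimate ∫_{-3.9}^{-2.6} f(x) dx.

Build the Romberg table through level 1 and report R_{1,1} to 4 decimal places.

R_{0,0} (trapezoid, 1 panel, h=1.3000): 17.186000
R_{1,0} (trapezoid, 2 panels, h=0.6500): 16.636750
R_{1,1} = 16.636750 + (16.636750 − 17.186000)/3 = 16.453667

16.4537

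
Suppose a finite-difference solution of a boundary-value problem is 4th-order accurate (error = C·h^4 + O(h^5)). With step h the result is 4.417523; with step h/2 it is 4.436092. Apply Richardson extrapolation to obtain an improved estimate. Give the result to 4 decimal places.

4.4373

Extrapolated value = (16·A(h/2) − A(h)) / (16 − 1)
= (16·4.436092 − 4.417523) / 15
= 66.559949 / 15 = 4.437330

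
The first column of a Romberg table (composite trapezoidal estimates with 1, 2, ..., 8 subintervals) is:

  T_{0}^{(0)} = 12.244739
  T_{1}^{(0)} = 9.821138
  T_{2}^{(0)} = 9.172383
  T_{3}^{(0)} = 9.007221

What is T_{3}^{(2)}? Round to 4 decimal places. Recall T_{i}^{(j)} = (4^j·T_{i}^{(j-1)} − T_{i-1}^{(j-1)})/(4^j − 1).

8.9519

Richardson extrapolation on the trapezoidal column (denominator 4−1=3):
T_{2}^{(1)} = (4·9.172383 − 9.821138) / 3 = 8.956131
T_{3}^{(1)} = (4·9.007221 − 9.172383) / 3 = 8.952167
T_{3}^{(2)} = (16·8.952167 − 8.956131) / 15 = 8.951903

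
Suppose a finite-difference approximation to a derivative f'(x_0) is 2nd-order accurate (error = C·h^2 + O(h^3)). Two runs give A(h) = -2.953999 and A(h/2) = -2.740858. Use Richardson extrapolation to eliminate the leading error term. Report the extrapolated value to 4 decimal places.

-2.6698

The leading error scales as h^2; refining by a factor of 2 reduces it by 2^2 = 4.
Extrapolated value = (4·A(h/2) − A(h)) / (4 − 1)
= (4·(-2.740858) − (-2.953999)) / 3
= -8.009433 / 3 = -2.669811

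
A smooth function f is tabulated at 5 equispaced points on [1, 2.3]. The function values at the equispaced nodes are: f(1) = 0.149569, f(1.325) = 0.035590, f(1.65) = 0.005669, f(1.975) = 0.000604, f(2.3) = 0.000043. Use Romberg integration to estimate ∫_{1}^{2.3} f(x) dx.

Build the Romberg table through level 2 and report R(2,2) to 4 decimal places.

0.0328

R(0,0) (trapezoid, 1 panel, h=1.3000): 0.097248
R(1,0) (trapezoid, 2 panels, h=0.6500): 0.052309
R(2,0) (trapezoid, 4 panels, h=0.3250): 0.037917
R(1,1) = 0.052309 + (0.052309 − 0.097248)/3 = 0.037329
R(2,1) = 0.037917 + (0.037917 − 0.052309)/3 = 0.033120
R(2,2) = 0.033120 + (0.033120 − 0.037329)/15 = 0.032839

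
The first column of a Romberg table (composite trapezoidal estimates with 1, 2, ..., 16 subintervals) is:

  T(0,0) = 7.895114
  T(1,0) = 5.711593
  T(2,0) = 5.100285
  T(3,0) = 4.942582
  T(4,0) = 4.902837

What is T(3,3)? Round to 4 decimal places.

Richardson extrapolation on the trapezoidal column (denominator 4−1=3):
T(1,1) = (4·5.711593 − 7.895114) / 3 = 4.983753
T(2,1) = 5.100285 + (5.100285 − 5.711593)/3 = 4.896516
T(3,1) = (4·4.942582 − 5.100285) / 3 = 4.890014
T(2,2) = (16·4.896516 − 4.983753) / 15 = 4.890700
T(3,2) = 4.890014 + (4.890014 − 4.896516)/15 = 4.889581
T(3,3) = 4.889581 + (4.889581 − 4.890700)/63 = 4.889563

4.8896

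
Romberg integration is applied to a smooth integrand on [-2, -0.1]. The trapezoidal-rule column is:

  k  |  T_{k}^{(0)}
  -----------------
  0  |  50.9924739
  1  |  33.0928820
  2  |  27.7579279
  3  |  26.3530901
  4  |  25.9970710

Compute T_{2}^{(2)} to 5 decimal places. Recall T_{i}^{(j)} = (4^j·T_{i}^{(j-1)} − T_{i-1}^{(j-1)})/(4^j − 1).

25.90316

T_{1}^{(1)} = 33.0928820 + (33.0928820 − 50.9924739)/3 = 27.1263514
T_{2}^{(1)} = (4·27.7579279 − 33.0928820) / 3 = 25.9796099
T_{2}^{(2)} = 25.9796099 + (25.9796099 − 27.1263514)/15 = 25.9031605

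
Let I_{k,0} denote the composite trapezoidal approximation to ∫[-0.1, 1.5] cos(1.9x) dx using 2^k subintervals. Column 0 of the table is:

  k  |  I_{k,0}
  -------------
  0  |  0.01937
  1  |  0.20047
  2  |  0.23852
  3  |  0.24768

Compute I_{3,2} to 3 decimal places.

0.251

I_{2,1} = (4·0.23852 − 0.20047) / 3 = 0.25120
I_{3,1} = (4·0.24768 − 0.23852) / 3 = 0.25073
I_{3,2} = 0.25073 + (0.25073 − 0.25120)/15 = 0.25070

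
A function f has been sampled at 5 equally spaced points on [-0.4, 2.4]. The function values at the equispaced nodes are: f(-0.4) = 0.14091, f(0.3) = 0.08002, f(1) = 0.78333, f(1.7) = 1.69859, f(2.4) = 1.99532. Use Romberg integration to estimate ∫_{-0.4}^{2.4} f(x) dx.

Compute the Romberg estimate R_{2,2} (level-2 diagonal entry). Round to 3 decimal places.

R_{0,0} (trapezoid, 1 panel, h=2.8000): 2.99072
R_{1,0} (trapezoid, 2 panels, h=1.4000): 2.59202
R_{2,0} (trapezoid, 4 panels, h=0.7000): 2.54104
R_{1,1} = 2.59202 + (2.59202 − 2.99072)/3 = 2.45912
R_{2,1} = 2.54104 + (2.54104 − 2.59202)/3 = 2.52405
R_{2,2} = 2.52405 + (2.52405 − 2.45912)/15 = 2.52838

2.528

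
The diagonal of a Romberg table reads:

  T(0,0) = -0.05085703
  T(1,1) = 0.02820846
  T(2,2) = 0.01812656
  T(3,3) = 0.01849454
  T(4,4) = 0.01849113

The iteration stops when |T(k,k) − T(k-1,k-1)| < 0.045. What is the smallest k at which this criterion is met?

|T(1,1) − T(0,0)| = 0.07906549 ≥ 0.045
|T(2,2) − T(1,1)| = 0.01008190 < 0.045

k = 2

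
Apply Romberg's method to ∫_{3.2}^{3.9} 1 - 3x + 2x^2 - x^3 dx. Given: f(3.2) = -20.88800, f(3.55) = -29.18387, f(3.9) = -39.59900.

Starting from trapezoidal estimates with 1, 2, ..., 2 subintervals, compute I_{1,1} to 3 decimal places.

I_{0,0} (trapezoid, 1 panel, h=0.7000): -21.17045
I_{1,0} (trapezoid, 2 panels, h=0.3500): -20.79958
I_{1,1} = -20.79958 + (-20.79958 − (-21.17045))/3 = -20.67596

-20.676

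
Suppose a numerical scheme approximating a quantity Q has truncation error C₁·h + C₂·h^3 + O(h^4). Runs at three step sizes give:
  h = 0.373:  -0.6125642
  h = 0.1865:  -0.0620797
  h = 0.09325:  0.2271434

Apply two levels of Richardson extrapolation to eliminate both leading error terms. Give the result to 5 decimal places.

First eliminate the h term (factor 2^1 = 2):
  B₁ = (2·(-0.0620797) − (-0.6125642))/1 = 0.4884048
  B₂ = (2·0.2271434 − (-0.0620797))/1 = 0.5163665
Then eliminate the h^3 term (factor 2^3 = 8):
  (8·0.5163665 − 0.4884048)/7 = 0.5203610

0.52036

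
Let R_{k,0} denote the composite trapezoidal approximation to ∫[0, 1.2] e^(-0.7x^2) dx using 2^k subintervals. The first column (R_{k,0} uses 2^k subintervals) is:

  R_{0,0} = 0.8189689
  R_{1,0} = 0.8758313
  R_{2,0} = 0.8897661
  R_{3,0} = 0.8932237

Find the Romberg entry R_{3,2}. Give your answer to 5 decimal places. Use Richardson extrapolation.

0.89437

Richardson extrapolation on the trapezoidal column (denominator 4−1=3):
R_{2,1} = (4·0.8897661 − 0.8758313) / 3 = 0.8944110
R_{3,1} = 0.8932237 + (0.8932237 − 0.8897661)/3 = 0.8943762
R_{3,2} = 0.8943762 + (0.8943762 − 0.8944110)/15 = 0.8943739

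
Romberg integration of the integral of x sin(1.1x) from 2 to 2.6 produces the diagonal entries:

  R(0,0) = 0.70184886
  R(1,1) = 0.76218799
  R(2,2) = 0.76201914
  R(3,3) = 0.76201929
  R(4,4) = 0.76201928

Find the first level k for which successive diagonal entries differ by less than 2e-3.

k = 2

|R(1,1) − R(0,0)| = 0.06033913 ≥ 2e-3
|R(2,2) − R(1,1)| = 0.00016885 < 2e-3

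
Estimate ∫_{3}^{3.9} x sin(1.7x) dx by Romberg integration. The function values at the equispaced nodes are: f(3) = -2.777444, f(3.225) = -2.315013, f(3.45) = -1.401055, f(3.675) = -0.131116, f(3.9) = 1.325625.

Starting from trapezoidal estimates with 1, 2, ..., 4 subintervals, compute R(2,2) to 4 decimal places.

R(0,0) (trapezoid, 1 panel, h=0.9000): -0.653319
R(1,0) (trapezoid, 2 panels, h=0.4500): -0.957134
R(2,0) (trapezoid, 4 panels, h=0.2250): -1.028946
R(1,1) = -0.957134 + (-0.957134 − (-0.653319))/3 = -1.058406
R(2,1) = -1.028946 + (-1.028946 − (-0.957134))/3 = -1.052883
R(2,2) = -1.052883 + (-1.052883 − (-1.058406))/15 = -1.052515

-1.0525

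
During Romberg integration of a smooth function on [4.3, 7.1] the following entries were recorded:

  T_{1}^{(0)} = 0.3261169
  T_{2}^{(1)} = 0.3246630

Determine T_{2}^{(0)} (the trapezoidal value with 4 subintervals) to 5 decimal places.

From T_{2}^{(1)} = (4·T_{2}^{(0)} − T_{1}^{(0)})/3, solve for T_{2}^{(0)}:
4·T_{2}^{(0)} = 3·0.3246630 + 0.3261169 = 1.3001059
T_{2}^{(0)} = 0.3250265

0.32503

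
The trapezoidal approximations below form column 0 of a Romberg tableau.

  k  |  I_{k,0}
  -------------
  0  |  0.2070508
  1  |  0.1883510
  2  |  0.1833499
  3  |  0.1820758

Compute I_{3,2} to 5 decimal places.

Richardson extrapolation on the trapezoidal column (denominator 4−1=3):
I_{2,1} = 0.1833499 + (0.1833499 − 0.1883510)/3 = 0.1816829
I_{3,1} = (4·0.1820758 − 0.1833499) / 3 = 0.1816511
I_{3,2} = (16·0.1816511 − 0.1816829) / 15 = 0.1816490

0.18165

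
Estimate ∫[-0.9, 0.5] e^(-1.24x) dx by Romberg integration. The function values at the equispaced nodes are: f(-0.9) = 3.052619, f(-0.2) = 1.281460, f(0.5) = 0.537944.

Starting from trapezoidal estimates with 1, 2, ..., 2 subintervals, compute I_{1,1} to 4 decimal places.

2.0338

I_{0,0} (trapezoid, 1 panel, h=1.4000): 2.513394
I_{1,0} (trapezoid, 2 panels, h=0.7000): 2.153719
I_{1,1} = 2.153719 + (2.153719 − 2.513394)/3 = 2.033827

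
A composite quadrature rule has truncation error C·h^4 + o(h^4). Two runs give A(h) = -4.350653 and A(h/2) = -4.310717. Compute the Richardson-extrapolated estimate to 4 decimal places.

The leading error scales as h^4; refining by a factor of 2 reduces it by 2^4 = 16.
Extrapolated value = (16·A(h/2) − A(h)) / (16 − 1)
= (16·(-4.310717) − (-4.350653)) / 15
= -64.620819 / 15 = -4.308055

-4.3081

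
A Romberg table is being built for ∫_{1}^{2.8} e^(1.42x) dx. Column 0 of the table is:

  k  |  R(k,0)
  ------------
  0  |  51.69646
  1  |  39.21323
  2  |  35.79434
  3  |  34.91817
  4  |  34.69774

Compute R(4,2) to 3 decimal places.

34.624

Richardson extrapolation on the trapezoidal column (denominator 4−1=3):
R(3,1) = 34.91817 + (34.91817 − 35.79434)/3 = 34.62611
R(4,1) = (4·34.69774 − 34.91817) / 3 = 34.62426
R(4,2) = (16·34.62426 − 34.62611) / 15 = 34.62414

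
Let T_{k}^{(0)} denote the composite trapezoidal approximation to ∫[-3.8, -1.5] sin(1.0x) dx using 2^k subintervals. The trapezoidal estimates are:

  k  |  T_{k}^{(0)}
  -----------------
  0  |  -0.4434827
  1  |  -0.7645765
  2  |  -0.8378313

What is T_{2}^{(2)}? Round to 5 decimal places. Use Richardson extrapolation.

-0.86163

Richardson extrapolation on the trapezoidal column (denominator 4−1=3):
T_{1}^{(1)} = -0.7645765 + (-0.7645765 − (-0.4434827))/3 = -0.8716078
T_{2}^{(1)} = -0.8378313 + (-0.8378313 − (-0.7645765))/3 = -0.8622496
T_{2}^{(2)} = (16·(-0.8622496) − (-0.8716078)) / 15 = -0.8616257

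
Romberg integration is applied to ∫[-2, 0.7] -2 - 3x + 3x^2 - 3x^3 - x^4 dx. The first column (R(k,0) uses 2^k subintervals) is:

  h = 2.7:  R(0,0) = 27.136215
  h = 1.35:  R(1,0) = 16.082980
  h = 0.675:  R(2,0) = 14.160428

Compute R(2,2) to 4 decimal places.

R(1,1) = 16.082980 + (16.082980 − 27.136215)/3 = 12.398568
R(2,1) = (4·14.160428 − 16.082980) / 3 = 13.519577
R(2,2) = (16·13.519577 − 12.398568) / 15 = 13.594311
(Column j=1 coincides with Simpson's rule on the same nodes.)

13.5943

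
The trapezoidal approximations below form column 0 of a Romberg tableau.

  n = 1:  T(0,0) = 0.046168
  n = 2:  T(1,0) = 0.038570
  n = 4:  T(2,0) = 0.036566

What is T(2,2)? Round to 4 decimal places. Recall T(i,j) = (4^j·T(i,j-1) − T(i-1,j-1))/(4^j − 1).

0.0359

T(1,1) = (4·0.038570 − 0.046168) / 3 = 0.036037
T(2,1) = (4·0.036566 − 0.038570) / 3 = 0.035898
T(2,2) = 0.035898 + (0.035898 − 0.036037)/15 = 0.035889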